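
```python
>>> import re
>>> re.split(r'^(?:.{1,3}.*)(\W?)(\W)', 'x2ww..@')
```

This matches anchored at the start of the string; then 1 to 3 of any character, then zero or more of any character (non-capturing group); then optionally a non-word character (captured); then a non-word character (captured).
Matches to split on: at [0:7] → 'x2ww..@'.
Because the pattern has a capturing group, `split` also inserts each captured text between the pieces.

['', '', '@', '']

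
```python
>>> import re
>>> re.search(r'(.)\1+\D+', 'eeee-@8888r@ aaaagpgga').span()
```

The backreference `\1` re-matches whatever the first group consumed, character for character.
`re.search` scans for the first position where the pattern succeeds.
The match spans [0:6] → 'eeee-@'.
Captured: group 1 = 'e'.

(0, 6)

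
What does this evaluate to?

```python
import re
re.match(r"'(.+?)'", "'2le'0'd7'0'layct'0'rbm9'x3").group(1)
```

'2le'

The match spans [0:5] → "'2le'".
Captured: group 1 = '2le'.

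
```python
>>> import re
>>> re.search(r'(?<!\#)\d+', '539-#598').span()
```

(0, 3)

`(?!…)`/`(?<!…)` only lets a position through if the neighbouring text does NOT match; no characters are consumed.
The match spans [0:3] → '539'.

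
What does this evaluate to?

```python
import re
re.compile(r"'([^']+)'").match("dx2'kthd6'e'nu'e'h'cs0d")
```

`re.match` only tries the pattern at the start of the string.
Here the pattern fails at index 0, so the call returns None.

None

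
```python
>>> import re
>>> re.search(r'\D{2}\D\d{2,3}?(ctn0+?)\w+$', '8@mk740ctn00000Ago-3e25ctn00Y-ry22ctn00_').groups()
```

('ctn0',)

The pattern matches exactly 2 of a non-digit, then a non-digit, then 2 to 3 of a digit (lazy); then the literal 'ctn', then one or more of the literal '0' (lazy) (captured); then one or more of a word character; then anchored at the end.
With the lazy modifier that quantifier settles for the fewest repetitions that let the rest of the pattern succeed (the atoms after it are unaffected and can still be greedy).
`re.search` tries every starting position until one works.
The match spans [29:40] → '-ry22ctn00_'.
Captured: group 1 = 'ctn0'.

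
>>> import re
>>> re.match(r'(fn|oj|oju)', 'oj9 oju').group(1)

`match` is anchored at position 0; if the pattern doesn't fit there, it returns None.
The match spans [0:2] → 'oj'.
Captured: group 1 = 'oj'.

'oj'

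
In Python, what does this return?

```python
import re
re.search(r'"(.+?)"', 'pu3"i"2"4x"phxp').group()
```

The `?` after the quantifier makes it lazy — it takes as little as possible before letting the rest of the pattern try.
`re.search` scans for the first position where the pattern succeeds.
The match spans [3:6] → '"i"'.
Captured: group 1 = 'i'.

'"i"'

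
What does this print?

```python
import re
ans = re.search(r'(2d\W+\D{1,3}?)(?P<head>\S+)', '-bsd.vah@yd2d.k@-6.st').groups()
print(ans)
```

Pattern: the literal '2d', then one or more of a non-word character, then 1 to 3 of a non-digit (lazy) (captured); then one or more of a non-whitespace character (captured as 'head').
With the lazy modifier that quantifier settles for the fewest repetitions that let the rest of the pattern succeed (the atoms after it are unaffected and can still be greedy).
Unlike `match`, `search` isn't anchored — it looks for the pattern anywhere in the string.
The match spans [11:21] → '2d.k@-6.st'.
Captured: group 1 = '2d.k', group 2 = '@-6.st'.

('2d.k', '@-6.st')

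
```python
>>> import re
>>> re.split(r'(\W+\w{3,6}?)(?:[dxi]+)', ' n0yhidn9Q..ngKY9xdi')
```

['', ' n0yh', 'n9Q', '..ngKY9', '']

Pattern: one or more of a non-word character, then 3 to 6 of a word character (lazy) (captured); then one or more of one of [dxi] (non-capturing group).
Matches to split on: at [0:7] → ' n0yhid'; at [10:20] → '..ngKY9xdi'.
With a capturing group present, the delimiter's captured portion is kept in the result list.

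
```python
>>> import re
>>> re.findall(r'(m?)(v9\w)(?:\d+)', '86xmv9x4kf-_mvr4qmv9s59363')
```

[('m', 'v9x'), ('m', 'v9s')]

This matches optionally a literal 'm' (captured); then the literal 'v9', then a word character (captured); then one or more of a digit (non-capturing group).
Walking the string: at [3:8] match 'mv9x4', groups = ('m', 'v9x'); at [17:26] match 'mv9s59363', groups = ('m', 'v9s').
`findall` packs the 2 group values into a tuple for every match.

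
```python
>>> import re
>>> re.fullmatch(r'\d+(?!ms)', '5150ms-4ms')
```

For `fullmatch`, every character of the input must be accounted for by the pattern.
Here the pattern can't cover the whole string, so the call returns None.

None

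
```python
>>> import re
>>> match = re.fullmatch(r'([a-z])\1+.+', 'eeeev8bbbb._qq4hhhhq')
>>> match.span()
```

After group 1 captures some text, `\1` only succeeds where that same text appears again.
`re.fullmatch` requires the pattern to consume the entire string.
The match spans [0:20] → 'eeeev8bbbb._qq4hhhhq'.
Captured: group 1 = 'e'.

(0, 20)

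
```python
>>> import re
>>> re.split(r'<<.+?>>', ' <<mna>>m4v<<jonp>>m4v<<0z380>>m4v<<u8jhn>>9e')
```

[' ', 'm4v', 'm4v', 'm4v', '9e']

The `?` after the quantifier makes it lazy — it takes as little as possible before letting the rest of the pattern try.
The string is cut at each match, leaving 5 pieces.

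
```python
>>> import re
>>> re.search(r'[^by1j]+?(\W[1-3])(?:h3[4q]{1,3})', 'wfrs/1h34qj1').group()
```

The match spans [0:10] → 'wfrs/1h34q'.

'wfrs/1h34q'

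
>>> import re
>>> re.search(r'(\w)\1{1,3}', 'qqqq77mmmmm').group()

'qqqq'

`\1` is not a pattern — it's the concrete string captured by group 1, re-applied verbatim.
The match spans [0:4] → 'qqqq'.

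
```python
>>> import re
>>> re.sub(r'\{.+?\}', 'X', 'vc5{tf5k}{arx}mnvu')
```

A `+?`/`*?`/`{m,n}?` starts at its minimum and grows only as far as needed for what follows to match.
Matches: at [3:9] → '{tf5k}'; at [9:14] → '{arx}'.
Every occurrence is swapped for 'X'.

'vc5XXmnvu'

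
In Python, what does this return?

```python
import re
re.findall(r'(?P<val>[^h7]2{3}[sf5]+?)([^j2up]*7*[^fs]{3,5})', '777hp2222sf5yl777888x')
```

[('2222s', 'f5yl777888x')]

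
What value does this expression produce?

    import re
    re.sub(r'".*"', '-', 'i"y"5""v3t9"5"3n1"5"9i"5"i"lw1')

'i-lw1'

Each match is replaced by '-'.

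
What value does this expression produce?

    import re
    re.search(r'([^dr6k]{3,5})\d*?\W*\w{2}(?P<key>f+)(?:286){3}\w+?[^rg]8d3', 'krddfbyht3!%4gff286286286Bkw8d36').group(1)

'fbyht'

The match spans [4:31] → 'fbyht3!%4gff286286286Bkw8d3'.
Captured: group 1 = 'fbyht', group 2 = 'ff'.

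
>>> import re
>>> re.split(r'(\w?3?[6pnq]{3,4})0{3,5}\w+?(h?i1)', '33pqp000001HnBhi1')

['', '33pqp', 'hi1', '']

This matches optionally a word character, then optionally a literal '3', then 3 to 4 of one of [6pnq] (captured); then 3 to 5 of the literal '0', then one or more of a word character (lazy); then optionally the literal 'h', then the literal 'i1' (captured).
With the lazy modifier that quantifier settles for the fewest repetitions that let the rest of the pattern succeed (the atoms after it are unaffected and can still be greedy).
Matches to split on: at [0:17] → '33pqp000001HnBhi1'.
`re.split` interleaves the captured-group text with the surrounding fragments.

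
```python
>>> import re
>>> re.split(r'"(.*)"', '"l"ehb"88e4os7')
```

Matches to split on: at [0:7] → '"l"ehb"'.
With a capturing group present, the delimiter's captured portion is kept in the result list.

['', 'l"ehb', '88e4os7']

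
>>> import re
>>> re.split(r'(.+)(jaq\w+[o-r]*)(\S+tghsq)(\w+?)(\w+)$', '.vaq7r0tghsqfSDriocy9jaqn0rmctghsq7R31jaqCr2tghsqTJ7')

['', '.vaq7r0tghsqfSDriocy9jaqn0rmctghsq7R31', 'jaqCr', '2tghsq', 'T', 'J7', '']

The pattern matches one or more of any character (captured); then the literal 'jaq', then one or more of a word character, then zero or more of a character in [o-r] (captured); then one or more of a non-whitespace character, then the literal 'tgh', then the literal 'sq' (captured); then one or more of a word character (lazy) (captured); then one or more of a word character (captured); then anchored at the end.
The `?` after the quantifier makes it lazy — it takes as little as possible before letting the rest of the pattern try.
Matches to split on: at [0:52] → '.vaq7r0tghsqfSDriocy9jaqn0rmctghsq7R31jaqCr2tghsqTJ7'.
The group in the pattern means `split` returns the separators' captures alongside the pieces.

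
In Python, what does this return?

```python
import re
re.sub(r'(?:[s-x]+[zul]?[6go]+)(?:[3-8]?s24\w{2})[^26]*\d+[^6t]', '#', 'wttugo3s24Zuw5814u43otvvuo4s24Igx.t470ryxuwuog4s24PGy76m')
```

The pattern matches one or more of a character in [s-x], then optionally one of [zul], then one or more of one of [6go] (non-capturing group); then optionally a character in [3-8], then the literal 's24', then exactly 2 of a word character (non-capturing group); then zero or more of any character except [26], then one or more of a digit, then any character except [6t].
Matches: at [0:31] → 'wttugo3s24Zuw5814u43otvvuo4s24I'; at [40:56] → 'xuwuog4s24PGy76m'.
`sub` substitutes '#' at each match site.

'#gx.t470ry#'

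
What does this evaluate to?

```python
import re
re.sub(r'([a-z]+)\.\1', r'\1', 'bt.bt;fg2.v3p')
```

'bt;fg2.v3p'

The backreference `\1` re-matches whatever the first group consumed, character for character.
The replacement refers to a captured group, so each match is rewritten using its own captured text.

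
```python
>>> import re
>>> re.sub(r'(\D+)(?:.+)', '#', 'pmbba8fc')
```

Each match is replaced by '#'.

'#'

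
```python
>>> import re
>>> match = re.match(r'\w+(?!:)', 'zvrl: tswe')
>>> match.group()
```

A negative assertion filters positions out without eating any characters.
`re.match` won't scan ahead — the pattern has to work from the very first character.
The match spans [0:3] → 'zvr'.

'zvr'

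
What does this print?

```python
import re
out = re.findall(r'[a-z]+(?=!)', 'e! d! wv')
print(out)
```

The `(?=…)`/`(?<=…)` assertion just peeks at neighbouring text; it doesn't advance the match position.
Walking the string: at [0:1] → 'e'; at [3:4] → 'd'.
With no groups in the pattern, `findall` gives back each whole match — 2 here.

['e', 'd']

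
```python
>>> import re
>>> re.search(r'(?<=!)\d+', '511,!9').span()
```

The `(?=…)`/`(?<=…)` assertion just peeks at neighbouring text; it doesn't advance the match position.
The match spans [5:6] → '9'.

(5, 6)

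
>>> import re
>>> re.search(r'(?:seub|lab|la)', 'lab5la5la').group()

'lab'

`|` is ordered: at each position the engine commits to the first alternative that works.
Unlike `match`, `search` isn't anchored — it looks for the pattern anywhere in the string.
The match spans [0:3] → 'lab'.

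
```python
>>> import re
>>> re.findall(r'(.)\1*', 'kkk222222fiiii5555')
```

['k', '2', 'f', 'i', '5']

`\1` has to match the exact text group 1 already captured.
`findall` collects group 1 from each match (5 total).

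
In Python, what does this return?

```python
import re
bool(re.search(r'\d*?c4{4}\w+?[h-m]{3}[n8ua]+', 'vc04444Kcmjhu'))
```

The pattern matches zero or more of a digit (lazy), then a literal 'c', then exactly 4 of the literal '4'; then one or more of a word character (lazy), then exactly 3 of a character in [h-m], then one or more of one of [n8ua].
`re.search` scans for the first position where the pattern succeeds.
Here nothing in the string fits, so the call returns None, and `bool(None)` is False.

False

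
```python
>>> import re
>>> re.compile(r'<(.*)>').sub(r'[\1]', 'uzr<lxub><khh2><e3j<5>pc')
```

'uzr[lxub><khh2><e3j<5]pc'

`\1` in the replacement pulls in group 1's text for each match.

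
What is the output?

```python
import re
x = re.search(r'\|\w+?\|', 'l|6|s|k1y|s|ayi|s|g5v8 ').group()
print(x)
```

`re.search` scans for the first position where the pattern succeeds.
The match spans [1:4] → '|6|'.

|6|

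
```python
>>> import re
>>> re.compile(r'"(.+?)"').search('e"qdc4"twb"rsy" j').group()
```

A non-greedy quantifier consumes as few characters as it can — just enough that the remainder of the pattern still matches from where it stops; whatever follows it matches normally.
`re.search` tries every starting position until one works.
The match spans [1:7] → '"qdc4"'.
Captured: group 1 = 'qdc4'.

'"qdc4"'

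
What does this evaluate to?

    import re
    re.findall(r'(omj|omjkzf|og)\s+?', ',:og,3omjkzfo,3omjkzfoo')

[]

Because there's exactly one group, `findall` drops the full match and keeps group 1 from each hit.
Nothing in the string satisfies the pattern, so the list is empty.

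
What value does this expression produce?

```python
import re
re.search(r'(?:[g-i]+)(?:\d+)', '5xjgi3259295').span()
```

(3, 12)

Pattern: one or more of a character in [g-i] (non-capturing group); then one or more of a digit (non-capturing group).
The match spans [3:12] → 'gi3259295'.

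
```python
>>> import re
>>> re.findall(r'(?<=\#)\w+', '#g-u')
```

The lookaround is zero-width — it requires the adjacent text to match without consuming it, so the asserted text isn't part of the match.
Since nothing is captured, `findall` lists the 1 matched substring directly.

['g']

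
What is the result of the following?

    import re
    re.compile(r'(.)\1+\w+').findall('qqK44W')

['q']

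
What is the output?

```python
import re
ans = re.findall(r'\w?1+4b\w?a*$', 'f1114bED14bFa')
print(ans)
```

['D14bFa']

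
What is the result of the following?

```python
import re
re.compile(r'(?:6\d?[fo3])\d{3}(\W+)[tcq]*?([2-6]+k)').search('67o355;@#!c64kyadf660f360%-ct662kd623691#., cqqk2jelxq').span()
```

Pattern: a literal '6', then optionally a digit, then one of [fo3] (non-capturing group); then exactly 3 of a digit; then one or more of a non-word character (captured); then zero or more of one of [tcq] (lazy); then one or more of a character in [2-6], then the literal 'k' (captured).
`search` walks the string left to right and returns the first match it finds.
The match spans [0:14] → '67o355;@#!c64k'.
Captured: group 1 = ';@#!', group 2 = '64k'.

(0, 14)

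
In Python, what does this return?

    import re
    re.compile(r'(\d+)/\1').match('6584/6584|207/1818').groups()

('6584',)

`\1` is not a pattern — it's the concrete string captured by group 1, re-applied verbatim.
With `match`, the pattern is implicitly anchored at the beginning.
The match spans [0:9] → '6584/6584'.
Captured: group 1 = '6584'.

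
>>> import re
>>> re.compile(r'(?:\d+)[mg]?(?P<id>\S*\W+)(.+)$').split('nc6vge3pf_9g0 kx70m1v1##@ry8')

Pattern: one or more of a digit (non-capturing group); then optionally one of [mg]; then zero or more of a non-whitespace character, then one or more of a non-word character (captured as 'id'); then one or more of any character (captured); then anchored at the end.
Matches to split on: at [2:28] → '6vge3pf_9g0 kx70m1v1##@ry8'.
The group in the pattern means `split` returns the separators' captures alongside the pieces.

['nc', 'vge3pf_9g0 ', 'kx70m1v1##@ry8', '']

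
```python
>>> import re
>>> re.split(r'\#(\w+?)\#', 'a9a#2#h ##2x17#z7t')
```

['a9a', '2', 'h #', '2x17', 'z7t']

With a capturing group present, the delimiter's captured portion is kept in the result list.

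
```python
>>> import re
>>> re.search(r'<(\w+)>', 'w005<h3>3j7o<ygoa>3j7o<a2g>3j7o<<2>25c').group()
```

'<h3>'

Unlike `match`, `search` isn't anchored — it looks for the pattern anywhere in the string.
The match spans [4:8] → '<h3>'.
Captured: group 1 = 'h3'.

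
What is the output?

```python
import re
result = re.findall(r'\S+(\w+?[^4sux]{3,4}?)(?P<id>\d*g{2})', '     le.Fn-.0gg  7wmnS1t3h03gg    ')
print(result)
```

[('n-.0', 'gg'), ('3h03', 'gg')]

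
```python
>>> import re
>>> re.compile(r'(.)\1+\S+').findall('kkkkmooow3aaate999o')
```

['k']

After group 1 captures some text, `\1` only succeeds where that same text appears again.
Scanning left to right: at [0:19] match 'kkkkmooow3aaate999o', group 1 = 'k'.
One capturing group, so `findall` returns just the captured substring from the one match — 1 in all.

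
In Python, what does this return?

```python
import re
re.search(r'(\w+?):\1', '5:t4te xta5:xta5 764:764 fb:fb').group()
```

'xta5:xta5'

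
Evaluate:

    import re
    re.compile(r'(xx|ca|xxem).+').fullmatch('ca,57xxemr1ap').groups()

('ca',)

For `fullmatch`, every character of the input must be accounted for by the pattern.
The match spans [0:13] → 'ca,57xxemr1ap'.
Captured: group 1 = 'ca'.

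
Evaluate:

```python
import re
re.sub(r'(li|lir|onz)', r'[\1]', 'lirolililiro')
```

'[li]ro[li][li][li]ro'

Alternation isn't longest-match — the leftmost alternative that fits at this position is chosen.
`\1` in the replacement pulls in group 1's text for each match.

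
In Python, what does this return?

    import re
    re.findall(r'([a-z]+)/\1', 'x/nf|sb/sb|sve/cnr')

`\1` is not a pattern — it's the concrete string captured by group 1, re-applied verbatim.
Matches: at [5:10] match 'sb/sb', group 1 = 'sb'.
Because there's exactly one group, `findall` drops the full match and keeps group 1 from the one hit.

['sb']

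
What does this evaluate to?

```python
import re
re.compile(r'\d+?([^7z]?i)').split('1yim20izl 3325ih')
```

This matches one or more of a digit (lazy); then optionally any character except [7z], then a literal 'i' (captured).
Matches to split on: at [0:3] → '1yi'; at [4:7] → '20i'; at [10:15] → '3325i'.
`re.split` interleaves the captured-group text with the surrounding fragments.

['', 'yi', 'm', '0i', 'zl ', '5i', 'h']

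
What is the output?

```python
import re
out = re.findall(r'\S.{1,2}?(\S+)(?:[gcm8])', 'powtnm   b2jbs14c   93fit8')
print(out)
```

The pattern matches a non-whitespace character, then 1 to 2 of any character (lazy); then one or more of a non-whitespace character (captured); then one of [gcm8] (non-capturing group).
`findall` collects group 1 from each match (3 total).

['wtn', 'jbs14', 'fit']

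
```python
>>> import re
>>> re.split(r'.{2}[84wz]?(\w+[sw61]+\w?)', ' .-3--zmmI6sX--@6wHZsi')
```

[' .-3', 'mmI6sX', '-', '6wHZsi', '']

The pattern matches exactly 2 of any character, then optionally one of [84wz]; then one or more of a word character, then one or more of one of [sw61], then optionally a word character (captured).
With a capturing group present, the delimiter's captured portion is kept in the result list.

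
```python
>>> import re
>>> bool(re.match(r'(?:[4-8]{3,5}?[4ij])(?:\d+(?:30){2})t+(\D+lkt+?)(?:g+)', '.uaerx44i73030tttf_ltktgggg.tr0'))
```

False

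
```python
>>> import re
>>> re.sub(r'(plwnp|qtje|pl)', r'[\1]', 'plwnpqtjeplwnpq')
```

`|` is ordered: at each position the engine commits to the first alternative that works.
Matches: at [0:5] → 'plwnp'; at [5:9] → 'qtje'; at [9:14] → 'plwnp'.
Each match is replaced using the text its own group 1 captured.

'[plwnp][qtje][plwnp]q'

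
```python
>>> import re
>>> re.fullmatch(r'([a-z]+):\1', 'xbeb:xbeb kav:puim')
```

`fullmatch` succeeds only if the pattern covers the string from start to end.
Here there's no way to consume every character, so the call returns None.

None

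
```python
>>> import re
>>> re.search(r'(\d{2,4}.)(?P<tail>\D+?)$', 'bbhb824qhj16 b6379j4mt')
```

None

The pattern matches 2 to 4 of a digit, then any character (captured); then one or more of a non-digit (lazy) (captured as 'tail'); then anchored at the end.
Here the pattern never matches, so the call returns None.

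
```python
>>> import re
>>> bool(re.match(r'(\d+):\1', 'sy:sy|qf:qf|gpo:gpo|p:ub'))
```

False

`\1` has to match the exact text group 1 already captured.
`match` is anchored at position 0; if the pattern doesn't fit there, it returns None.
Here position 0 doesn't satisfy it, so the call returns None, and `bool(None)` is False.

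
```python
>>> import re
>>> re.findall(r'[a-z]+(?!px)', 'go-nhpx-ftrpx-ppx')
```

['go', 'nhpx', 'ftrpx', 'ppx']

Because the assertion is negative and zero-width, positions next to the forbidden text are skipped.
Matches: at [0:2] → 'go'; at [3:7] → 'nhpx'; at [8:13] → 'ftrpx'; at [14:17] → 'ppx'.
`findall` yields the raw match text (4 of them) because the pattern has no groups.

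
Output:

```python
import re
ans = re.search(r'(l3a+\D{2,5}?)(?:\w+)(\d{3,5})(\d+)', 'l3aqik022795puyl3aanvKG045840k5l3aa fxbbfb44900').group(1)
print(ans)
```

l3aqi

The match spans [0:29] → 'l3aqik022795puyl3aanvKG045840'.
Captured: group 1 = 'l3aqi', group 2 = '584', group 3 = '0'.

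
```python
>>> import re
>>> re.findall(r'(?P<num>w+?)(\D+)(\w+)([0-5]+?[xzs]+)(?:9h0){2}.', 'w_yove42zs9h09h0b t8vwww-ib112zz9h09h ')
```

Pattern: one or more of a literal 'w' (lazy) (captured as 'num'); then one or more of a non-digit (captured); then one or more of a word character (captured); then one or more of a character in [0-5] (lazy), then one or more of one of [xzs] (captured); then the literal '9h0' repeated 2 times, then any character.
Matches: at [0:17] match 'w_yove42zs9h09h0b', groups = ('w', '_yove', '4', '2zs').
Multiple groups make `findall` return tuples — one 4-tuple for the one match.

[('w', '_yove', '4', '2zs')]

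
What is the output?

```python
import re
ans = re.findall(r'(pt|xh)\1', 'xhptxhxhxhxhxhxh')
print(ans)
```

['xh', 'xh', 'xh']

A backreference is literal: `\1` must see the identical characters the first group matched.
Scanning left to right: at [4:8] match 'xhxh', group 1 = 'xh'; at [8:12] match 'xhxh', group 1 = 'xh'; at [12:16] match 'xhxh', group 1 = 'xh'.
One capturing group, so `findall` returns just the captured substring from each match — 3 in all.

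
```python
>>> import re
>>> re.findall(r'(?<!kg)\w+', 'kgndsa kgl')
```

['kgndsa', 'kgl']

Because the assertion is negative and zero-width, positions next to the forbidden text are skipped.
Walking the string: at [0:6] → 'kgndsa'; at [7:10] → 'kgl'.
No capturing groups, so `findall` returns the 2 full match strings.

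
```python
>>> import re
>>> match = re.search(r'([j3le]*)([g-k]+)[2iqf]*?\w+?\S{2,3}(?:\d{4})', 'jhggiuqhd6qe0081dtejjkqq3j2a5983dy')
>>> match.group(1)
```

'j'

The pattern matches zero or more of one of [j3le] (captured); then one or more of a character in [g-k] (captured); then zero or more of one of [2iqf] (lazy), then one or more of a word character (lazy), then 2 to 3 of a non-whitespace character; then exactly 4 of a digit (non-capturing group).
The `?` after the quantifier makes it lazy — it takes as little as possible before letting the rest of the pattern try.
Unlike `match`, `search` isn't anchored — it looks for the pattern anywhere in the string.
The match spans [0:16] → 'jhggiuqhd6qe0081'.
Captured: group 1 = 'j', group 2 = 'hggi'.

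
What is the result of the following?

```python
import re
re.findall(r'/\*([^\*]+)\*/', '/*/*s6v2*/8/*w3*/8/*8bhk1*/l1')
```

With a single group, `findall` returns only what that group captured — 3 items.

['s6v2', 'w3', '8bhk1']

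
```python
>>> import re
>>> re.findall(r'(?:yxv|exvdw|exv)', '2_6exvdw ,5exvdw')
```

Branches in `(...|...)` are attempted left-to-right; the first branch that allows the whole pattern to succeed is taken.
Since nothing is captured, `findall` lists the 2 matched substrings directly.

['exvdw', 'exvdw']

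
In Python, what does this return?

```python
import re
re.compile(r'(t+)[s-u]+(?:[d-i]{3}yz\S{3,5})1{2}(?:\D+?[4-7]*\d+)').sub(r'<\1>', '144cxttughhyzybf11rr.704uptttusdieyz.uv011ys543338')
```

'144cx<tt>up<ttt>'

The pattern matches one or more of a literal 't' (captured); then one or more of a character in [s-u]; then exactly 3 of a character in [d-i], then the literal 'yz', then 3 to 5 of a non-whitespace character (non-capturing group); then exactly 2 of a literal '1'; then one or more of a non-digit (lazy), then zero or more of a character in [4-7], then one or more of a digit (non-capturing group).
Matches: at [5:24] → 'ttughhyzybf11rr.704'; at [26:50] → 'tttusdieyz.uv011ys543338'.
Each match is replaced using the text its own group 1 captured.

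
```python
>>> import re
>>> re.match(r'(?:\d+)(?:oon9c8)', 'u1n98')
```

`match` is anchored at position 0; if the pattern doesn't fit there, it returns None.
Here the string doesn't start with a match, so the call returns None.

None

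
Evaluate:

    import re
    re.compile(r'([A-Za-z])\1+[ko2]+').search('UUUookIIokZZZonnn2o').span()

(0, 6)

`\1` is not a pattern — it's the concrete string captured by group 1, re-applied verbatim.
The match spans [0:6] → 'UUUook'.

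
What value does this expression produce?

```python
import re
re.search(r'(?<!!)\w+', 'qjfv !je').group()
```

'qjfv'

A negative assertion filters positions out without eating any characters.
The match spans [0:4] → 'qjfv'.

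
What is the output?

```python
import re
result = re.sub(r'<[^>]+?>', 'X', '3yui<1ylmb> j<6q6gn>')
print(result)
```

Each match is replaced by 'X'.

3yuiX jX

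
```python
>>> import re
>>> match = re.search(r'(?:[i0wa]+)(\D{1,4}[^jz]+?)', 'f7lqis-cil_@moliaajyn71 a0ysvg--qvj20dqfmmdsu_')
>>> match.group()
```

The pattern matches one or more of one of [i0wa] (non-capturing group); then 1 to 4 of a non-digit, then one or more of any character except [jz] (lazy) (captured).
The match spans [4:10] → 'is-cil'.

'is-cil'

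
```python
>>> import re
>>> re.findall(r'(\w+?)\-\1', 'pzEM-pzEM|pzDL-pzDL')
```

`\1` is not a pattern — it's the concrete string captured by group 1, re-applied verbatim.
With a single group, `findall` returns only what that group captured — 2 items.

['pzEM', 'pzDL']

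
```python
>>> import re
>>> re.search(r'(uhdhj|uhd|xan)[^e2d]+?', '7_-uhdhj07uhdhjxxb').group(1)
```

'uhdhj'

The match spans [3:9] → 'uhdhj0'.
Captured: group 1 = 'uhdhj'.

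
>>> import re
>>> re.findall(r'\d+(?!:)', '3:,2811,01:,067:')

['2811', '0', '06']

The negative lookaround is zero-width — it rules out positions where the adjacent text would match, without consuming anything.
Matches: at [3:7] → '2811'; at [8:9] → '0'; at [12:14] → '06'.
Since nothing is captured, `findall` lists the 3 matched substrings directly.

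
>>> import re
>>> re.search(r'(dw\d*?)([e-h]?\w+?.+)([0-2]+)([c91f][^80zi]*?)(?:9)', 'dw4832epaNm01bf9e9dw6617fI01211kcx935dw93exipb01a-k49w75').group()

'dw4832epaNm01bf9e9dw6617fI01211kcx935dw93exipb01a-k49'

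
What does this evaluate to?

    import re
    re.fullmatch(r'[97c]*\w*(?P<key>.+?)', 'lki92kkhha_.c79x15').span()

This matches zero or more of one of [97c], then zero or more of a word character; then one or more of any character (lazy) (captured as 'key').
For `fullmatch`, every character of the input must be accounted for by the pattern.
The match spans [0:18] → 'lki92kkhha_.c79x15'.
Captured: group 1 = '.c79x15'.

(0, 18)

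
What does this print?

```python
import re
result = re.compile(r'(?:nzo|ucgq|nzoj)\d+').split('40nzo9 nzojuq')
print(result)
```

['40', ' nzojuq']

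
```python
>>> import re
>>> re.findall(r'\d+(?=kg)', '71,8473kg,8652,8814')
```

The lookaround is zero-width — it requires the adjacent text to match without consuming it, so the asserted text isn't part of the match.
Since nothing is captured, `findall` lists the 1 matched substring directly.

['8473']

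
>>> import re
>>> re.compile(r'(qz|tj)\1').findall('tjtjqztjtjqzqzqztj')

A backreference is literal: `\1` must see the identical characters the first group matched.
Walking the string: at [0:4] match 'tjtj', group 1 = 'tj'; at [6:10] match 'tjtj', group 1 = 'tj'; at [10:14] match 'qzqz', group 1 = 'qz'.
Because there's exactly one group, `findall` drops the full match and keeps group 1 from each hit.

['tj', 'tj', 'qz']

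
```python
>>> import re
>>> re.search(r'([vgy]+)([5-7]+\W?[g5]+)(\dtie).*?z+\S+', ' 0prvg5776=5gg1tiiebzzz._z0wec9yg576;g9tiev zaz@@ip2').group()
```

Pattern: one or more of one of [vgy] (captured); then one or more of a character in [5-7], then optionally a non-word character, then one or more of one of [g5] (captured); then a digit, then the literal 'tie' (captured); then zero or more of any character (lazy), then one or more of a literal 'z', then one or more of a non-whitespace character.
The match spans [31:52] → 'yg576;g9tiev zaz@@ip2'.

'yg576;g9tiev zaz@@ip2'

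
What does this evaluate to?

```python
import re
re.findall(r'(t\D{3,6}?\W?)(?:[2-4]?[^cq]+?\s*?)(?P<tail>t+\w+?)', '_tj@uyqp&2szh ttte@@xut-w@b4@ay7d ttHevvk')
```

With the lazy modifier that quantifier settles for the fewest repetitions that let the rest of the pattern succeed (the atoms after it are unaffected and can still be greedy).
Multiple groups make `findall` return tuples — one 2-tuple for each match.

[('tj@uyq', 'ttte'), ('t-w@', 'ttH')]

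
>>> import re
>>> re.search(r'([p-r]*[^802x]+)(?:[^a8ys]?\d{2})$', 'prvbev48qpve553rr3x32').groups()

('qpve553rr3',)

This matches zero or more of a character in [p-r], then one or more of any character except [802x] (captured); then optionally any character except [a8ys], then exactly 2 of a digit (non-capturing group); then anchored at the end.
`re.search` scans for the first position where the pattern succeeds.
The match spans [8:21] → 'qpve553rr3x32'.
Captured: group 1 = 'qpve553rr3'.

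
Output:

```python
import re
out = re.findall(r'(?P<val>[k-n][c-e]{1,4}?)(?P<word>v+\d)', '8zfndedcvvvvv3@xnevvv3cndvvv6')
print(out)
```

[('ndedc', 'vvvvv3'), ('ne', 'vvv3'), ('nd', 'vvv6')]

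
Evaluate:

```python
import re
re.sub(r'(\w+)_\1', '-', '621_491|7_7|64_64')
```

'621_491|-|-'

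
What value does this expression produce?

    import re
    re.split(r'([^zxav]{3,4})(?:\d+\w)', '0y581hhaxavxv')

['', '0y58', 'haxavxv']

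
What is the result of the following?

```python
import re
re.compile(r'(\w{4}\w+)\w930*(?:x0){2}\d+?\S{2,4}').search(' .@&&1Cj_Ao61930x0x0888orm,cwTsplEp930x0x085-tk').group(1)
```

This matches exactly 4 of a word character, then one or more of a word character (captured); then a word character, then the literal '93'; then zero or more of a literal '0', then the literal 'x0' repeated 2 times; then one or more of a digit (lazy), then 2 to 4 of a non-whitespace character.
A non-greedy quantifier consumes as few characters as it can — just enough that the remainder of the pattern still matches from where it stops; whatever follows it matches normally.
Unlike `match`, `search` isn't anchored — it looks for the pattern anywhere in the string.
The match spans [5:25] → '1Cj_Ao61930x0x0888or'.
Captured: group 1 = '1Cj_Ao6'.

'1Cj_Ao6'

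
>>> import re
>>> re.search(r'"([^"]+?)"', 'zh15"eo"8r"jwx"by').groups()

('eo',)

The match spans [4:8] → '"eo"'.
Captured: group 1 = 'eo'.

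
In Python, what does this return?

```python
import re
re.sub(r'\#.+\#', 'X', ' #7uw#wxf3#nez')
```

Matches: at [1:11] → '#7uw#wxf3#'.
Every occurrence is swapped for 'X'.

' Xnez'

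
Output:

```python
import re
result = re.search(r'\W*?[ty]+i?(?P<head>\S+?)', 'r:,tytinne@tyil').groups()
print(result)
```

The match spans [1:8] → ':,tytin'.
Captured: group 1 = 'n'.

('n',)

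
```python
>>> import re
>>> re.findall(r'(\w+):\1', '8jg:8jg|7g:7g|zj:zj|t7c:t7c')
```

`\1` is not a pattern — it's the concrete string captured by group 1, re-applied verbatim.
Matches: at [0:7] match '8jg:8jg', group 1 = '8jg'; at [8:13] match '7g:7g', group 1 = '7g'; at [14:19] match 'zj:zj', group 1 = 'zj'; at [20:27] match 't7c:t7c', group 1 = 't7c'.
Because there's exactly one group, `findall` drops the full match and keeps group 1 from each hit.

['8jg', '7g', 'zj', 't7c']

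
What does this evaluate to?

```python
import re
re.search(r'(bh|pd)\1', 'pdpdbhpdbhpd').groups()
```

('pd',)

The backreference `\1` re-matches whatever the first group consumed, character for character.
`re.search` scans for the first position where the pattern succeeds.
The match spans [0:4] → 'pdpd'.
Captured: group 1 = 'pd'.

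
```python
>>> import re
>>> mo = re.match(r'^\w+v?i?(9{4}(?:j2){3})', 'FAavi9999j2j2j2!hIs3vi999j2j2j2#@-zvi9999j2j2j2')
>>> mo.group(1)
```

The match spans [0:15] → 'FAavi9999j2j2j2'.
Captured: group 1 = '9999j2j2j2'.

'9999j2j2j2'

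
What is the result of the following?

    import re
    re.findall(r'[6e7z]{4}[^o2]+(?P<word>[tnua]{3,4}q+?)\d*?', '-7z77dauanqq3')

This matches exactly 4 of one of [6e7z], then one or more of any character except [o2]; then 3 to 4 of one of [tnua], then one or more of a literal 'q' (lazy) (captured as 'word'); then zero or more of a digit (lazy).
A non-greedy quantifier consumes as few characters as it can — just enough that the remainder of the pattern still matches from where it stops; whatever follows it matches normally.
Scanning left to right: at [1:11] match '7z77dauanq', group 1 = 'uanq'.
With a single group, `findall` returns only what that group captured — 1 item.

['uanq']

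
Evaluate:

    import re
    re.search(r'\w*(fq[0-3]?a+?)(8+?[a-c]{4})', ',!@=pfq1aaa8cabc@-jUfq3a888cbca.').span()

(4, 16)

Pattern: zero or more of a word character; then the literal 'fq', then optionally a character in [0-3], then one or more of a literal 'a' (lazy) (captured); then one or more of the literal '8' (lazy), then exactly 4 of a character in [a-c] (captured).
Unlike `match`, `search` isn't anchored — it looks for the pattern anywhere in the string.
The match spans [4:16] → 'pfq1aaa8cabc'.
Captured: group 1 = 'fq1aaa', group 2 = '8cabc'.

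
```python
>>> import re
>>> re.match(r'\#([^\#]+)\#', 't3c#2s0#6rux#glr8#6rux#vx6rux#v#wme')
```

With `match`, the pattern is implicitly anchored at the beginning.
Here position 0 doesn't satisfy it, so the call returns None.

None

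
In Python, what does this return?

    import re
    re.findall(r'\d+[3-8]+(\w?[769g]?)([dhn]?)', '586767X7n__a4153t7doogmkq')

[('X7', 'n'), ('t7', 'd')]

Pattern: one or more of a digit, then one or more of a character in [3-8]; then optionally a word character, then optionally one of [769g] (captured); then optionally one of [dhn] (captured).
Walking the string: at [0:9] match '586767X7n', groups = ('X7', 'n'); at [12:19] match '4153t7d', groups = ('t7', 'd').
With 2 capturing groups, `findall` returns a 2-tuple per match.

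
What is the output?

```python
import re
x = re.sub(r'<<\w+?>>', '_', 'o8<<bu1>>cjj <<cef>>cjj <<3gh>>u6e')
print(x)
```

o8_cjj _cjj _u6e

`sub` substitutes '_' at each match site.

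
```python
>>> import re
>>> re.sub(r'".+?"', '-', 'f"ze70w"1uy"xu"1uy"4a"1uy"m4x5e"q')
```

Every occurrence is swapped for '-'.

'f-1uy-1uy-1uy-q'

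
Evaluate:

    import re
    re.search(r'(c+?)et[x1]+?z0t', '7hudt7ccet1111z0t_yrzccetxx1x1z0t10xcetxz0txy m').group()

'ccet1111z0t'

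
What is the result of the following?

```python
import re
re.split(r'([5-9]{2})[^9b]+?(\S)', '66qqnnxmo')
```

The pattern matches exactly 2 of a character in [5-9] (captured); then one or more of any character except [9b] (lazy); then a non-whitespace character (captured).
The `?` after the quantifier makes it lazy — it takes as little as possible before letting the rest of the pattern try.
Matches to split on: at [0:4] → '66qq'.
`re.split` interleaves the captured-group text with the surrounding fragments.

['', '66', 'q', 'nnxmo']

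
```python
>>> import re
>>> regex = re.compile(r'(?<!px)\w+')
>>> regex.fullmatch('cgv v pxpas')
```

`re.fullmatch` is like wrapping the pattern in `^…$` (in single-line mode).
Here the string isn't matched end-to-end, so the call returns None.

None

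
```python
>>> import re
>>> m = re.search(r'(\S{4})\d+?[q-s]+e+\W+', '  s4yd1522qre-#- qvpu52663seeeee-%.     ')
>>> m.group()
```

's4yd1522qre-#- '

This matches exactly 4 of a non-whitespace character (captured); then one or more of a digit (lazy); then one or more of a character in [q-s]; then one or more of a literal 'e', then one or more of a non-word character.
Unlike `match`, `search` isn't anchored — it looks for the pattern anywhere in the string.
The match spans [2:17] → 's4yd1522qre-#- '.
Captured: group 1 = 's4yd'.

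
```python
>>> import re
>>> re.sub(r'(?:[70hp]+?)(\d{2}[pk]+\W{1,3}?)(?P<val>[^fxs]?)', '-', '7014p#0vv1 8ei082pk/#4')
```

'-vv1 8ei-4'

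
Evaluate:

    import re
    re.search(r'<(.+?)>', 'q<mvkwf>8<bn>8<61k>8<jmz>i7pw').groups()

The match spans [1:8] → '<mvkwf>'.
Captured: group 1 = 'mvkwf'.

('mvkwf',)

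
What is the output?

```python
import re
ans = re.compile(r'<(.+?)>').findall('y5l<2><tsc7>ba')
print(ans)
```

['2', 'tsc7']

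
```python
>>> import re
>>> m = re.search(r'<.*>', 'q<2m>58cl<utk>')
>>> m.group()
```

Unlike `match`, `search` isn't anchored — it looks for the pattern anywhere in the string.
The match spans [1:14] → '<2m>58cl<utk>'.

'<2m>58cl<utk>'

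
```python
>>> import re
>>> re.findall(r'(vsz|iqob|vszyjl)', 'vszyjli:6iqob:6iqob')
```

['vsz', 'iqob', 'iqob']

The regex engine tests alternatives in the order written; an earlier branch that matches wins even if a later one would match more.
One capturing group, so `findall` returns just the captured substring from each match — 3 in all.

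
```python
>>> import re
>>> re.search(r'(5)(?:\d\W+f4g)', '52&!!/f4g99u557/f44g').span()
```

This matches a literal '5' (captured); then a digit, then one or more of a non-word character, then the literal 'f4g' (non-capturing group).
`re.search` scans for the first position where the pattern succeeds.
The match spans [0:9] → '52&!!/f4g'.
Captured: group 1 = '5'.

(0, 9)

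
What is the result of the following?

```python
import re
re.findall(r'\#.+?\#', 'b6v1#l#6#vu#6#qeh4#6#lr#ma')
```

A non-greedy quantifier consumes as few characters as it can — just enough that the remainder of the pattern still matches from where it stops; whatever follows it matches normally.
Walking the string: at [4:7] → '#l#'; at [8:12] → '#vu#'; at [13:19] → '#qeh4#'; at [20:24] → '#lr#'.
Since nothing is captured, `findall` lists the 4 matched substrings directly.

['#l#', '#vu#', '#qeh4#', '#lr#']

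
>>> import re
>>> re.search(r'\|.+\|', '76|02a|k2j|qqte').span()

(2, 11)

`re.search` tries every starting position until one works.
The match spans [2:11] → '|02a|k2j|'.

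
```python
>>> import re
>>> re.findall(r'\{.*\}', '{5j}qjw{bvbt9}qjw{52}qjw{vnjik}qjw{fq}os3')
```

With no groups in the pattern, `findall` gives back each whole match — 1 here.

['{5j}qjw{bvbt9}qjw{52}qjw{vnjik}qjw{fq}']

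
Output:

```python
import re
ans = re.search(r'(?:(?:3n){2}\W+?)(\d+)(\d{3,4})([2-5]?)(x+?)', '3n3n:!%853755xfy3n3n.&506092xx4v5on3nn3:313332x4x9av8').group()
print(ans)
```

3n3n:!%853755x

The match spans [0:14] → '3n3n:!%853755x'.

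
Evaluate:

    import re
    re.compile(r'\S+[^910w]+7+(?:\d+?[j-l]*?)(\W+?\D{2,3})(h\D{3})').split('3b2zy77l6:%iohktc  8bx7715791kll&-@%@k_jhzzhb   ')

The pattern matches one or more of a non-whitespace character, then one or more of any character except [910w], then one or more of a literal '7'; then one or more of a digit (lazy), then zero or more of a character in [j-l] (lazy) (non-capturing group); then one or more of a non-word character (lazy), then 2 to 3 of a non-digit (captured); then the literal 'h', then exactly 3 of a non-digit (captured).
Matches to split on: at [0:44] → '3b2zy77l6:%iohktc  8bx7715791kll&-@%@k_jhzzh'.
Because the pattern has a capturing group, `split` also inserts each captured text between the pieces.

['', '&-@%@k_j', 'hzzh', 'b   ']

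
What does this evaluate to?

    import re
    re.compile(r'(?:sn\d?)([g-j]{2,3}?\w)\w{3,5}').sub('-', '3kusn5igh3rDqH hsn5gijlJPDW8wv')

'3ku- h-8wv'

This matches the literal 'sn', then optionally a digit (non-capturing group); then 2 to 3 of a character in [g-j] (lazy), then a word character (captured); then 3 to 5 of a word character.
Every occurrence is swapped for '-'.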